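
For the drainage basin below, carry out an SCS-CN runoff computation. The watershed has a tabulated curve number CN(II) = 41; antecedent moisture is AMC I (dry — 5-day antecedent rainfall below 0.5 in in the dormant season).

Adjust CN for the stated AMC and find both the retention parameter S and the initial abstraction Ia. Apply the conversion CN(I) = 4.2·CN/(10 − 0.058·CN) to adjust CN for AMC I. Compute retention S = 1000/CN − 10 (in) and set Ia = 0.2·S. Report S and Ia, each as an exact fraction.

S = 29500/861 in ≈ 34.262 in; Ia = 5900/861 in ≈ 6.852 in

CN(I) from CN(II)=41: (4.2·41)/(10 − 0.058·41) = 86100/3811 ≈ 22.592
Retention S: 1000/CN − 10 with CN=22.592 → S = 29500/861 ≈ 34.262 in
Initial abstraction Ia = S/5 = (29500/861)/5 = 5900/861 ≈ 6.852 in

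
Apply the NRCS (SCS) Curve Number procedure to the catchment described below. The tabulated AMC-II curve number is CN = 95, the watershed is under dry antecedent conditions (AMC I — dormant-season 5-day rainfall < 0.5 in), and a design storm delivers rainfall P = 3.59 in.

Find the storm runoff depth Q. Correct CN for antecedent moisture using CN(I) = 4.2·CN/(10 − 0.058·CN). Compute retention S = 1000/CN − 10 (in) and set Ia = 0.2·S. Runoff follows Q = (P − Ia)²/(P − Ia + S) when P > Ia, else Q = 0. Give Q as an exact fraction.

Adjust CN=95 to AMC I: 4.2·95/(10 − 0.058·95) → 399 ÷ (449/100) = 39900/449 ≈ 88.864
Max retention: S = 1000/(39900/449) − 10 = 500/399 in (≈ 1.253 in)
Initial abstraction Ia = S/5 = (500/399)/5 = 100/399 ≈ 0.251 in
Excess rainfall: 3.590 − 0.251 = 3.339 in; P > Ia so Q > 0
Q: (133241/39900)² ÷ (183241/39900) = 17753164081/7311315900 in (≈ 2.428 in)

Q = 17753164081/7311315900 in ≈ 2.428 in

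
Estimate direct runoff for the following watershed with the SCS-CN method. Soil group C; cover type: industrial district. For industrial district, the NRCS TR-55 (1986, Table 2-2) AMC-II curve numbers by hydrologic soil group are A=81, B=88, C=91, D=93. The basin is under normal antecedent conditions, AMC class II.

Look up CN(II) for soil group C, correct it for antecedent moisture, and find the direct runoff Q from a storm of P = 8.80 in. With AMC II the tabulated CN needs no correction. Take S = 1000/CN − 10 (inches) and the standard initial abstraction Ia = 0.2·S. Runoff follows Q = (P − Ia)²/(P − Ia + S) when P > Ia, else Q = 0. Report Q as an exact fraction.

NRCS table: industrial district, soil group C → CN(II) = 91
Average conditions: CN = 91 (no AMC adjustment).
Retention S: 1000/CN − 10 with CN=91.000 → S = 90/91 ≈ 0.989 in
Initial abstraction Ia = S/5 = (90/91)/5 = 18/91 ≈ 0.198 in
Excess rainfall: 8.800 − 0.198 = 8.602 in; P > Ia so Q > 0
Q: (3914/455)² ÷ (4364/455) = 3829849/496405 in (≈ 7.715 in)

Q = 3829849/496405 in ≈ 7.715 in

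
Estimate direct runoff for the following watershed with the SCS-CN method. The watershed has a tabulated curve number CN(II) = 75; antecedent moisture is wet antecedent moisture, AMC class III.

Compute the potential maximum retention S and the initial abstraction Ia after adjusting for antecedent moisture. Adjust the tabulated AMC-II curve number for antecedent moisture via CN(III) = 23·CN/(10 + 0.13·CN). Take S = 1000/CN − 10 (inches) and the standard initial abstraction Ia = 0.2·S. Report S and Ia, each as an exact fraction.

S = 100/69 in ≈ 1.449 in; Ia = 20/69 in ≈ 0.290 in

Adjust CN=75 to AMC III: 23·75/(10 + 0.13·75) → 1725 ÷ (79/4) = 6900/79 ≈ 87.342
S = 1000/(6900/79) − 10 = 100/69 in ≈ 1.449 in
Ia = 0.2S: 0.2·1.449 = 0.290 in (exactly 20/69)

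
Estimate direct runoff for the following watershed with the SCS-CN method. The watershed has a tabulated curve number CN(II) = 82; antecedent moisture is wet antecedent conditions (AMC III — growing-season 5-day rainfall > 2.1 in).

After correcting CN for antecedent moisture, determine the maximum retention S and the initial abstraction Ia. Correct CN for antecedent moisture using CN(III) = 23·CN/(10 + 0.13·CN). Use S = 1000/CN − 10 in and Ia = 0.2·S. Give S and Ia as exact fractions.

S = 900/943 in ≈ 0.954 in; Ia = 180/943 in ≈ 0.191 in

Adjust CN=82 to AMC III: 23·82/(10 + 0.13·82) → 1886 ÷ (1033/50) = 94300/1033 ≈ 91.288
S = 1000/(94300/1033) − 10 = 900/943 in ≈ 0.954 in
Ia = 0.2S: 0.2·0.954 = 0.191 in (exactly 180/943)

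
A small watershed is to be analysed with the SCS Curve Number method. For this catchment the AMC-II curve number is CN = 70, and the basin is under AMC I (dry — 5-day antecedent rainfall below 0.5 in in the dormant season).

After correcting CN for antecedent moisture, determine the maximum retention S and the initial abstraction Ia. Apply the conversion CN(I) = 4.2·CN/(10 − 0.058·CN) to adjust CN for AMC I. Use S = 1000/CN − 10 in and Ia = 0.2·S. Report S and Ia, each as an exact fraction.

Adjust CN=70 to AMC I: 4.2·70/(10 − 0.058·70) → 294 ÷ (297/50) = 4900/99 ≈ 49.495
Max retention: S = 1000/(4900/99) − 10 = 500/49 in (≈ 10.204 in)
Ia = 0.2S: 0.2·10.204 = 2.041 in (exactly 100/49)

S = 500/49 in ≈ 10.204 in; Ia = 100/49 in ≈ 2.041 in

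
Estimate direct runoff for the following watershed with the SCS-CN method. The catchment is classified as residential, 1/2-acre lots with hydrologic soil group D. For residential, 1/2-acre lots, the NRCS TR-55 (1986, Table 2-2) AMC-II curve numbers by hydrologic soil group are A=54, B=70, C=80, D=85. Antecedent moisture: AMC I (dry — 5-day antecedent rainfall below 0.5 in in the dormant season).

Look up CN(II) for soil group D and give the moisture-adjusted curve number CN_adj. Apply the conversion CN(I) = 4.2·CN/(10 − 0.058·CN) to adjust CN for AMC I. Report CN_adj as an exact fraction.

CN_adj = 11900/169 ≈ 70.414

NRCS table: residential, 1/2-acre lots, soil group D → CN(II) = 85
Dry (AMC I): CN(I) = 4.2·85/(10 − 0.058·85) = 357/(507/100) = 11900/169 ≈ 70.414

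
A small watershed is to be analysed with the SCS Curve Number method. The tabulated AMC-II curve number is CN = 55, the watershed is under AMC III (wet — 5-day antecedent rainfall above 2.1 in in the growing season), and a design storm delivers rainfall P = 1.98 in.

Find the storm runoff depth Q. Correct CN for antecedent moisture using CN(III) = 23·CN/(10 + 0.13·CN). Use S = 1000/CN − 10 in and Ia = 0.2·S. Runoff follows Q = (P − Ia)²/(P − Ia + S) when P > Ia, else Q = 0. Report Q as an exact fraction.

Q = 9537267/28601650 in ≈ 0.333 in

Wet (AMC III): CN(III) = 23·55/(10 + 0.13·55) = 1265/(343/20) = 25300/343 ≈ 73.761
Retention S: 1000/CN − 10 with CN=73.761 → S = 900/253 ≈ 3.557 in
Initial abstraction Ia = S/5 = (900/253)/5 = 180/253 ≈ 0.711 in
P − Ia = 1.980 − 0.711 = 16047/12650 ≈ 1.269 in (> 0, runoff occurs)
Q = (16047/12650)²/((16047/12650) + 900/253) = (257506209/160022500)/(61047/12650) = 9537267/28601650 in ≈ 0.333 in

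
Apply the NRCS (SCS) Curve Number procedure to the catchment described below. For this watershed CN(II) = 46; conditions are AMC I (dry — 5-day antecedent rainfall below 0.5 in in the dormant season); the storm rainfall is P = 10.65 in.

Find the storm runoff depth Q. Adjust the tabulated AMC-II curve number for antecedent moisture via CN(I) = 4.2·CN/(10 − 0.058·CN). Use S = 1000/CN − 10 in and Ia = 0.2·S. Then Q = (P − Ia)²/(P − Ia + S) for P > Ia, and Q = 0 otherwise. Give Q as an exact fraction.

Q = 88487283/114087820 in ≈ 0.776 in

CN(I) from CN(II)=46: (4.2·46)/(10 − 0.058·46) = 16100/611 ≈ 26.350
S = 1000/(16100/611) − 10 = 4500/161 in ≈ 27.950 in
Ia = 0.2S: 0.2·27.950 = 5.590 in (exactly 900/161)
Since P=10.650 > Ia=5.590: effective rainfall P−Ia = 16293/3220 in
Q = (16293/3220)²/((16293/3220) + 4500/161) = (265461849/10368400)/(106293/3220) = 88487283/114087820 in ≈ 0.776 in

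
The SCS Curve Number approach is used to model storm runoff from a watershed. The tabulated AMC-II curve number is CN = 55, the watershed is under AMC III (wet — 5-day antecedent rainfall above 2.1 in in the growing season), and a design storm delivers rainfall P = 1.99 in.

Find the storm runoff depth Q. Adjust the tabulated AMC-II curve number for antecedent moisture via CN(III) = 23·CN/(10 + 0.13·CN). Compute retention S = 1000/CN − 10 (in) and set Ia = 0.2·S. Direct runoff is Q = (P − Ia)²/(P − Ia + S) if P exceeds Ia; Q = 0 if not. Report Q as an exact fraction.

Adjust CN=55 to AMC III: 23·55/(10 + 0.13·55) → 1265 ÷ (343/20) = 25300/343 ≈ 73.761
Max retention: S = 1000/(25300/343) − 10 = 900/253 in (≈ 3.557 in)
Initial abstraction Ia = S/5 = (900/253)/5 = 180/253 ≈ 0.711 in
Excess rainfall: 1.990 − 0.711 = 1.279 in; P > Ia so Q > 0
Q: (32347/25300)² ÷ (122347/25300) = 1046328409/3095379100 in (≈ 0.338 in)

Q = 1046328409/3095379100 in ≈ 0.338 in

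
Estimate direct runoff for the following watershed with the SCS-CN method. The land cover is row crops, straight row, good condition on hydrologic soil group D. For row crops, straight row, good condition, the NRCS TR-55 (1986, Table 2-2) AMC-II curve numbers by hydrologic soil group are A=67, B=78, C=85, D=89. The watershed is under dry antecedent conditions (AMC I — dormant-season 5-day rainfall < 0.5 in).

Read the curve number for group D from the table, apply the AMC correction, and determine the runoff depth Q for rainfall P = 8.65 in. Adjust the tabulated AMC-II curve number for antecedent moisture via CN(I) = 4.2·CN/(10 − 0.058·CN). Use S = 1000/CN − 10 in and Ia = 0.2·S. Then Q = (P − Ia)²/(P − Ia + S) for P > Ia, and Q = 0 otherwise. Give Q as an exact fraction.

Q = 90803987569/15375777060 in ≈ 5.906 in

NRCS table: row crops, straight row, good condition, soil group D → CN(II) = 89
Dry (AMC I): CN(I) = 4.2·89/(10 − 0.058·89) = (1869/5)/(2419/500) = 186900/2419 ≈ 77.263
S = 1000/(186900/2419) − 10 = 5500/1869 in ≈ 2.943 in
Ia = 0.2S: 0.2·2.943 = 0.589 in (exactly 1100/1869)
P − Ia = 8.650 − 0.589 = 301337/37380 ≈ 8.061 in (> 0, runoff occurs)
Runoff Q = (P−Ia)²/(P−Ia+S) = (8.061)²/(8.061+2.943) = 90803987569/15375777060 ≈ 5.906 in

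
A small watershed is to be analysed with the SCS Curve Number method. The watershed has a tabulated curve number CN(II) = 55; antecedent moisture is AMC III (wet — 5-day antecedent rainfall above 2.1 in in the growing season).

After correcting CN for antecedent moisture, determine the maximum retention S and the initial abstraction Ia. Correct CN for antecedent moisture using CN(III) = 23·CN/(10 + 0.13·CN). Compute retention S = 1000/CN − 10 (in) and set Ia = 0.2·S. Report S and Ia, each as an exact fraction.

Adjust CN=55 to AMC III: 23·55/(10 + 0.13·55) → 1265 ÷ (343/20) = 25300/343 ≈ 73.761
Max retention: S = 1000/(25300/343) − 10 = 900/253 in (≈ 3.557 in)
Initial abstraction Ia = S/5 = (900/253)/5 = 180/253 ≈ 0.711 in

S = 900/253 in ≈ 3.557 in; Ia = 180/253 in ≈ 0.711 in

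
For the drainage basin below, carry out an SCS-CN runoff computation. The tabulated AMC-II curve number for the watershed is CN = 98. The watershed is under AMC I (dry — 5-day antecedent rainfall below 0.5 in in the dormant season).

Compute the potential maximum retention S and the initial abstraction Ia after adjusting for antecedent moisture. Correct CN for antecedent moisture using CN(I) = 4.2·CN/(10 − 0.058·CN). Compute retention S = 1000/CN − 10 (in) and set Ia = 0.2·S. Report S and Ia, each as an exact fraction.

CN(I) from CN(II)=98: (4.2·98)/(10 − 0.058·98) = 102900/1079 ≈ 95.366
Max retention: S = 1000/(102900/1079) − 10 = 500/1029 in (≈ 0.486 in)
Ia = 0.2·(500/1029) = 100/1029 in ≈ 0.097 in

S = 500/1029 in ≈ 0.486 in; Ia = 100/1029 in ≈ 0.097 in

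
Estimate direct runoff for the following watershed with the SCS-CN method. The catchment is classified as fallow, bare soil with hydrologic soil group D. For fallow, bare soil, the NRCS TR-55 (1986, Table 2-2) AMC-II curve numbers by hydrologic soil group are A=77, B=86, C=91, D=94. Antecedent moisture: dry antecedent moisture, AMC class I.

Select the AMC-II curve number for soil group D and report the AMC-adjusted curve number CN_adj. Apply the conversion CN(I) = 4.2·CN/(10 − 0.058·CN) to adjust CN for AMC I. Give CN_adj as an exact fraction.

CN_adj = 32900/379 ≈ 86.807

NRCS table: fallow, bare soil, soil group D → CN(II) = 94
Adjust CN=94 to AMC I: 4.2·94/(10 − 0.058·94) → (1974/5) ÷ (1137/250) = 32900/379 ≈ 86.807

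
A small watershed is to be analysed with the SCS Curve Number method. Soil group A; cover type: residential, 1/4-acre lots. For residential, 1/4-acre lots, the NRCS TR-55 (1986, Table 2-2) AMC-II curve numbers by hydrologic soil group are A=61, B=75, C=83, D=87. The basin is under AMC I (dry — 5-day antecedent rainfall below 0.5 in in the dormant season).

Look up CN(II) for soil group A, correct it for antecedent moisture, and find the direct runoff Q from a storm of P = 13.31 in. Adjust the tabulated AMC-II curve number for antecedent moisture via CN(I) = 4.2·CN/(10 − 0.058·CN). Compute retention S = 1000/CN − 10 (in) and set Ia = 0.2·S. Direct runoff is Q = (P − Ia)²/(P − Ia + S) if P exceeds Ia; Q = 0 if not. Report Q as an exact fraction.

Q = 192139325569/46471989900 in ≈ 4.135 in

NRCS table: residential, 1/4-acre lots, soil group A → CN(II) = 61
Dry (AMC I): CN(I) = 4.2·61/(10 − 0.058·61) = (1281/5)/(3231/500) = 42700/1077 ≈ 39.647
S = 1000/(42700/1077) − 10 = 6500/427 in ≈ 15.222 in
Ia = 0.2S: 0.2·15.222 = 3.044 in (exactly 1300/427)
Since P=13.310 > Ia=3.044: effective rainfall P−Ia = 438337/42700 in
Q: (438337/42700)² ÷ (1088337/42700) = 192139325569/46471989900 in (≈ 4.135 in)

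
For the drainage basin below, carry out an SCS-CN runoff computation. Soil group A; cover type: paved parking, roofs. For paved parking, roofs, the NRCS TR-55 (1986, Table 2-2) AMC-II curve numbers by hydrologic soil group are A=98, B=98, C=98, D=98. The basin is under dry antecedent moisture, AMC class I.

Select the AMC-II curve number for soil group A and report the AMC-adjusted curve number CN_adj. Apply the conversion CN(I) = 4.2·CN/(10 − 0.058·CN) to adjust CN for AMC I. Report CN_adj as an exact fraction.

NRCS table: paved parking, roofs, soil group A → CN(II) = 98
CN(I) from CN(II)=98: (4.2·98)/(10 − 0.058·98) = 102900/1079 ≈ 95.366

CN_adj = 102900/1079 ≈ 95.366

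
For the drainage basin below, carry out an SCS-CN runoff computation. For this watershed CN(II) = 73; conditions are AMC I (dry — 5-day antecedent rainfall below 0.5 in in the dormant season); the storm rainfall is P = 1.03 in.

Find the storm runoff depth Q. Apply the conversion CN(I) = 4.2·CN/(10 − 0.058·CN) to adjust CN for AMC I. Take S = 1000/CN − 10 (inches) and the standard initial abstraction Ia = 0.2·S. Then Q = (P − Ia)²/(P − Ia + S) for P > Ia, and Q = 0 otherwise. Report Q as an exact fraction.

Q = 0 in ≈ 0.000 in

Adjust CN=73 to AMC I: 4.2·73/(10 − 0.058·73) → (1533/5) ÷ (2883/500) = 51100/961 ≈ 53.174
S = 1000/(51100/961) − 10 = 4500/511 in ≈ 8.806 in
Ia = 0.2·(4500/511) = 900/511 in ≈ 1.761 in
P = 1.030 ≤ Ia = 1.761 in: entire storm abstracted, Q = 0.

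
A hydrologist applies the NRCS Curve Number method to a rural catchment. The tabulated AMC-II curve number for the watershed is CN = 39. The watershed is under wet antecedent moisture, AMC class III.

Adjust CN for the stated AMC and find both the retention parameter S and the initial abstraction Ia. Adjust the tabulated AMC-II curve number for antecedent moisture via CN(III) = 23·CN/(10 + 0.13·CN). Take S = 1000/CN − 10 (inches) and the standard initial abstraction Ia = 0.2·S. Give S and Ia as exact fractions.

Wet (AMC III): CN(III) = 23·39/(10 + 0.13·39) = 897/(1507/100) = 89700/1507 ≈ 59.522
S = 1000/(89700/1507) − 10 = 6100/897 in ≈ 6.800 in
Initial abstraction Ia = S/5 = (6100/897)/5 = 1220/897 ≈ 1.360 in

S = 6100/897 in ≈ 6.800 in; Ia = 1220/897 in ≈ 1.360 in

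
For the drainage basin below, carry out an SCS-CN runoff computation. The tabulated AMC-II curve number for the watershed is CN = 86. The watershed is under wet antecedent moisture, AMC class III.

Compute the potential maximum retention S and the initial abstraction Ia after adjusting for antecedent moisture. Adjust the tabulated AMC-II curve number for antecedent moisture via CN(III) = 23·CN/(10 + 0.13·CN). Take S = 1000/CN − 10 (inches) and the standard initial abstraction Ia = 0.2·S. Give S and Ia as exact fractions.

Wet (AMC III): CN(III) = 23·86/(10 + 0.13·86) = 1978/(1059/50) = 98900/1059 ≈ 93.390
S = 1000/(98900/1059) − 10 = 700/989 in ≈ 0.708 in
Ia = 0.2S: 0.2·0.708 = 0.142 in (exactly 140/989)

S = 700/989 in ≈ 0.708 in; Ia = 140/989 in ≈ 0.142 in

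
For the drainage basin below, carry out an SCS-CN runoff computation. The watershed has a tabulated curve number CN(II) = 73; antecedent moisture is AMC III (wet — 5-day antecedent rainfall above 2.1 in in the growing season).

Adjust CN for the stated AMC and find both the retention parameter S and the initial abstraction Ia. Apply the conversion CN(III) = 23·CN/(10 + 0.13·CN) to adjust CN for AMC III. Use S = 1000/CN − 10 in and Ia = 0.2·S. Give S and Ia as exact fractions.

Wet (AMC III): CN(III) = 23·73/(10 + 0.13·73) = 1679/(1949/100) = 167900/1949 ≈ 86.147
Max retention: S = 1000/(167900/1949) − 10 = 2700/1679 in (≈ 1.608 in)
Ia = 0.2·(2700/1679) = 540/1679 in ≈ 0.322 in

S = 2700/1679 in ≈ 1.608 in; Ia = 540/1679 in ≈ 0.322 in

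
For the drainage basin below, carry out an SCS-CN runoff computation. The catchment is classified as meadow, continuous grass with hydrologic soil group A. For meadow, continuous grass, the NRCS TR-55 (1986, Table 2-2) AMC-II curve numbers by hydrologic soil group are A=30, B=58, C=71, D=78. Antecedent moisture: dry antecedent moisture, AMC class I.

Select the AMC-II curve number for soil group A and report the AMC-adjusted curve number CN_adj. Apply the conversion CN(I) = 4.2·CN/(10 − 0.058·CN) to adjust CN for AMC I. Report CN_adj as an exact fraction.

CN_adj = 900/59 ≈ 15.254

NRCS table: meadow, continuous grass, soil group A → CN(II) = 30
Dry (AMC I): CN(I) = 4.2·30/(10 − 0.058·30) = 126/(413/50) = 900/59 ≈ 15.254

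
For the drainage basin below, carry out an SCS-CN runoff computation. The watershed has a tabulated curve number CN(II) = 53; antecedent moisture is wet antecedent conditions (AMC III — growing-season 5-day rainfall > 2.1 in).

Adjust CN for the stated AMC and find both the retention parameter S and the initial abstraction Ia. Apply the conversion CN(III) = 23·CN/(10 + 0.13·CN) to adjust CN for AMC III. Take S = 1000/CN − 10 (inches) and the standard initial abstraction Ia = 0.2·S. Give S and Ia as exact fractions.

S = 4700/1219 in ≈ 3.856 in; Ia = 940/1219 in ≈ 0.771 in

CN(III) from CN(II)=53: (23·53)/(10 + 0.13·53) = 121900/1689 ≈ 72.173
Retention S: 1000/CN − 10 with CN=72.173 → S = 4700/1219 ≈ 3.856 in
Ia = 0.2S: 0.2·3.856 = 0.771 in (exactly 940/1219)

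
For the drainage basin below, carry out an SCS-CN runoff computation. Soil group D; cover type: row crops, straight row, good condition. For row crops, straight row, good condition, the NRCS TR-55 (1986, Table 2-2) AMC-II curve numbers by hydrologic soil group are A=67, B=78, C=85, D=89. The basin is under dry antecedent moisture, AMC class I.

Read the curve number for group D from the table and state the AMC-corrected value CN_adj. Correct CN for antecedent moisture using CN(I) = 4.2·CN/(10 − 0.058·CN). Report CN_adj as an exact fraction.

CN_adj = 186900/2419 ≈ 77.263

NRCS table: row crops, straight row, good condition, soil group D → CN(II) = 89
CN(I) from CN(II)=89: (4.2·89)/(10 − 0.058·89) = 186900/2419 ≈ 77.263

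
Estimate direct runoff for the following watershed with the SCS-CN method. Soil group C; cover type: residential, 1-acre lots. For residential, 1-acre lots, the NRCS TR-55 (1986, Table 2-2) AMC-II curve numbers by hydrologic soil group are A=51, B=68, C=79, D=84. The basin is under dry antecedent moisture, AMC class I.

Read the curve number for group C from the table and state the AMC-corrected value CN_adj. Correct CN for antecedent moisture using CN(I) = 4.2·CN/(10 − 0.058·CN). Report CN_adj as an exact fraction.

CN_adj = 7900/129 ≈ 61.240

NRCS table: residential, 1-acre lots, soil group C → CN(II) = 79
Dry (AMC I): CN(I) = 4.2·79/(10 − 0.058·79) = (1659/5)/(2709/500) = 7900/129 ≈ 61.240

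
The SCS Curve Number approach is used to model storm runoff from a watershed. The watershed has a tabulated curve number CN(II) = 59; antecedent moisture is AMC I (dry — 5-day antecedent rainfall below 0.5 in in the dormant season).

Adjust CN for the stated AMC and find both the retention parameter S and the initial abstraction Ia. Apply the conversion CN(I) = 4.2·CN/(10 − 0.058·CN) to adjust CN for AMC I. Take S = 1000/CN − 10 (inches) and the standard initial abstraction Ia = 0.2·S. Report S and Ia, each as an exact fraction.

CN(I) from CN(II)=59: (4.2·59)/(10 − 0.058·59) = 123900/3289 ≈ 37.671
Retention S: 1000/CN − 10 with CN=37.671 → S = 20500/1239 ≈ 16.546 in
Ia = 0.2·(20500/1239) = 4100/1239 in ≈ 3.309 in

S = 20500/1239 in ≈ 16.546 in; Ia = 4100/1239 in ≈ 3.309 in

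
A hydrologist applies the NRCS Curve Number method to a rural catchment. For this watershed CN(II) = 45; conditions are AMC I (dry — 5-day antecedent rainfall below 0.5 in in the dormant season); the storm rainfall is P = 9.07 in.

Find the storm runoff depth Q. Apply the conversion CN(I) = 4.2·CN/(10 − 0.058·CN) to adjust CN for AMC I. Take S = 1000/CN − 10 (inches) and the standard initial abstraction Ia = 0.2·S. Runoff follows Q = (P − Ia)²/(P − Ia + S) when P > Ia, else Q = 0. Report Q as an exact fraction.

Q = 3772784929/11555894700 in ≈ 0.326 in

Dry (AMC I): CN(I) = 4.2·45/(10 − 0.058·45) = 189/(739/100) = 18900/739 ≈ 25.575
Retention S: 1000/CN − 10 with CN=25.575 → S = 5500/189 ≈ 29.101 in
Ia = 0.2·(5500/189) = 1100/189 in ≈ 5.820 in
Excess rainfall: 9.070 − 5.820 = 3.250 in; P > Ia so Q > 0
Q: (61423/18900)² ÷ (611423/18900) = 3772784929/11555894700 in (≈ 0.326 in)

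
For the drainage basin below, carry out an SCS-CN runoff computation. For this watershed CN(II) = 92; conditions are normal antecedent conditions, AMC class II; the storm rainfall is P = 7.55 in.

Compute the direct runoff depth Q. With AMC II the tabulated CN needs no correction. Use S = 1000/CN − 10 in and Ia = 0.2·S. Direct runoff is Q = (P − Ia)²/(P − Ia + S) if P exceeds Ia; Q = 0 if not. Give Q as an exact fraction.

AMC II — tabulated CN = 92 applies directly.
Retention S: 1000/CN − 10 with CN=92.000 → S = 20/23 ≈ 0.870 in
Initial abstraction Ia = S/5 = (20/23)/5 = 4/23 ≈ 0.174 in
P − Ia = 7.550 − 0.174 = 3393/460 ≈ 7.376 in (> 0, runoff occurs)
Runoff Q = (P−Ia)²/(P−Ia+S) = (7.376)²/(7.376+0.870) = 11512449/1744780 ≈ 6.598 in

Q = 11512449/1744780 in ≈ 6.598 in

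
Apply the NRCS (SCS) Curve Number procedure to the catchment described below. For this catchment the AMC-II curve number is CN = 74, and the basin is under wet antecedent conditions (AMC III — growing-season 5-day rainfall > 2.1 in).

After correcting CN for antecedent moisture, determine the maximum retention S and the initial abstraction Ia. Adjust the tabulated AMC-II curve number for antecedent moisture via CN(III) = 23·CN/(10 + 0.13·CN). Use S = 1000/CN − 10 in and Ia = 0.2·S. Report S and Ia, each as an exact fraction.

Adjust CN=74 to AMC III: 23·74/(10 + 0.13·74) → 1702 ÷ (981/50) = 85100/981 ≈ 86.748
S = 1000/(85100/981) − 10 = 1300/851 in ≈ 1.528 in
Ia = 0.2·(1300/851) = 260/851 in ≈ 0.306 in

S = 1300/851 in ≈ 1.528 in; Ia = 260/851 in ≈ 0.306 in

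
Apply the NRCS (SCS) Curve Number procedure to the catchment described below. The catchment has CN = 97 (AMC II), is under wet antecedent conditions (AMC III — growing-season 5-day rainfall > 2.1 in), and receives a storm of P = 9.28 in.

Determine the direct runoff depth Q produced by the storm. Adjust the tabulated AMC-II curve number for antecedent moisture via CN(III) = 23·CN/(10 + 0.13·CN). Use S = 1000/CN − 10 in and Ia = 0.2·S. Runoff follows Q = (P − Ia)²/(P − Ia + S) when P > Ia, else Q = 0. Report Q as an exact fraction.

CN(III) from CN(II)=97: (23·97)/(10 + 0.13·97) = 223100/2261 ≈ 98.673
S = 1000/(223100/2261) − 10 = 300/2231 in ≈ 0.134 in
Ia = 0.2·(300/2231) = 60/2231 in ≈ 0.027 in
Excess rainfall: 9.280 − 0.027 = 9.253 in; P > Ia so Q > 0
Q = (516092/55775)²/((516092/55775) + 300/2231) = (266350952464/3110850625)/(523592/55775) = 33293869058/3650417975 in ≈ 9.121 in

Q = 33293869058/3650417975 in ≈ 9.121 in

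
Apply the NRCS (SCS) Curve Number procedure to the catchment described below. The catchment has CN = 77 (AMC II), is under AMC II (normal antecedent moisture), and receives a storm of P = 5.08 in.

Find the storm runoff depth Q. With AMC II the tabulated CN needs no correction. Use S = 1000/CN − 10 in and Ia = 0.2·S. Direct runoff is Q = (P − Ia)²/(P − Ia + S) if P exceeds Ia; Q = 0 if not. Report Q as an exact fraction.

Q = 74459641/27679575 in ≈ 2.690 in

AMC II — tabulated CN = 77 applies directly.
Max retention: S = 1000/77 − 10 = 230/77 in (≈ 2.987 in)
Ia = 0.2·(230/77) = 46/77 in ≈ 0.597 in
Since P=5.080 > Ia=0.597: effective rainfall P−Ia = 8629/1925 in
Q = (8629/1925)²/((8629/1925) + 230/77) = (74459641/3705625)/(14379/1925) = 74459641/27679575 in ≈ 2.690 in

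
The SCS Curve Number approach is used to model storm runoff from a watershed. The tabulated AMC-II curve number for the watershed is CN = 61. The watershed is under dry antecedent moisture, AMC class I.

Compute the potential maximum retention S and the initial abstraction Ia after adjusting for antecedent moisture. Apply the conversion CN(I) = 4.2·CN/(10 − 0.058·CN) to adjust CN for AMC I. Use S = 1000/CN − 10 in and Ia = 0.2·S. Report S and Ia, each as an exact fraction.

S = 6500/427 in ≈ 15.222 in; Ia = 1300/427 in ≈ 3.044 in

CN(I) from CN(II)=61: (4.2·61)/(10 − 0.058·61) = 42700/1077 ≈ 39.647
Retention S: 1000/CN − 10 with CN=39.647 → S = 6500/427 ≈ 15.222 in
Ia = 0.2S: 0.2·15.222 = 3.044 in (exactly 1300/427)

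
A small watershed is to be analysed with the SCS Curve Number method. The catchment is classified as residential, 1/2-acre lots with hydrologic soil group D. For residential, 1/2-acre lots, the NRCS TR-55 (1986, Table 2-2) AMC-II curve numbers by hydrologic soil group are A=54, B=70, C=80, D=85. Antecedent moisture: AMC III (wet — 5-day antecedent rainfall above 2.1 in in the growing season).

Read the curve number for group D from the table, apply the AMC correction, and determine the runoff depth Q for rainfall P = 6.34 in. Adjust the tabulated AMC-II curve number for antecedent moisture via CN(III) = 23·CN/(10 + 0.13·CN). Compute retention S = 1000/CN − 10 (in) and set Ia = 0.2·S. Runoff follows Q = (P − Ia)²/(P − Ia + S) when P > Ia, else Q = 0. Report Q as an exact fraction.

Q = 14628176809/2657763850 in ≈ 5.504 in

NRCS table: residential, 1/2-acre lots, soil group D → CN(II) = 85
Wet (AMC III): CN(III) = 23·85/(10 + 0.13·85) = 1955/(421/20) = 39100/421 ≈ 92.874
Max retention: S = 1000/(39100/421) − 10 = 300/391 in (≈ 0.767 in)
Ia = 0.2S: 0.2·0.767 = 0.153 in (exactly 60/391)
P − Ia = 6.340 − 0.153 = 120947/19550 ≈ 6.187 in (> 0, runoff occurs)
Q = (120947/19550)²/((120947/19550) + 300/391) = (14628176809/382202500)/(135947/19550) = 14628176809/2657763850 in ≈ 5.504 in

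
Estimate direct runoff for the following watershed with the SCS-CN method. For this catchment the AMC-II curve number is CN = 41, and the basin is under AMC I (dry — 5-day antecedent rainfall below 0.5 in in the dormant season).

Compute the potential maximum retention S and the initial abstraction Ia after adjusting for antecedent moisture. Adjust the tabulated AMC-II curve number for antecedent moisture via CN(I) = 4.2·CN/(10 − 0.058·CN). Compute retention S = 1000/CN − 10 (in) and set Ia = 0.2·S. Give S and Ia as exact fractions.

CN(I) from CN(II)=41: (4.2·41)/(10 − 0.058·41) = 86100/3811 ≈ 22.592
Max retention: S = 1000/(86100/3811) − 10 = 29500/861 in (≈ 34.262 in)
Ia = 0.2S: 0.2·34.262 = 6.852 in (exactly 5900/861)

S = 29500/861 in ≈ 34.262 in; Ia = 5900/861 in ≈ 6.852 in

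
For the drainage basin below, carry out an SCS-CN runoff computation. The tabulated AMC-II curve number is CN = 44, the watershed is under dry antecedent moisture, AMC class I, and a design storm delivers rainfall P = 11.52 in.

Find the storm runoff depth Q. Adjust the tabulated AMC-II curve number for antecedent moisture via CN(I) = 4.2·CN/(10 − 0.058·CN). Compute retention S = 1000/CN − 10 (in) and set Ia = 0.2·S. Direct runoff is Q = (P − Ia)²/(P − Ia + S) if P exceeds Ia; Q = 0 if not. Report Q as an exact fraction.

CN(I) from CN(II)=44: (4.2·44)/(10 − 0.058·44) = 3300/133 ≈ 24.812
Retention S: 1000/CN − 10 with CN=24.812 → S = 1000/33 ≈ 30.303 in
Initial abstraction Ia = S/5 = (1000/33)/5 = 200/33 ≈ 6.061 in
Since P=11.520 > Ia=6.061: effective rainfall P−Ia = 4504/825 in
Q = (4504/825)²/((4504/825) + 1000/33) = (20286016/680625)/(29504/825) = 316969/380325 in ≈ 0.833 in

Q = 316969/380325 in ≈ 0.833 in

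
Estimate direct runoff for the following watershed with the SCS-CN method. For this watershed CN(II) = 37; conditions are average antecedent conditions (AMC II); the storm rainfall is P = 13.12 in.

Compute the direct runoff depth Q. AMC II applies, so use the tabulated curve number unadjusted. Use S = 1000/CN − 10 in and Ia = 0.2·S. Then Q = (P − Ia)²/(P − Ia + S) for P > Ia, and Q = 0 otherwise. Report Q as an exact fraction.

Q = 20187049/5720200 in ≈ 3.529 in

AMC II — tabulated CN = 37 applies directly.
Max retention: S = 1000/37 − 10 = 630/37 in (≈ 17.027 in)
Ia = 0.2S: 0.2·17.027 = 3.405 in (exactly 126/37)
Excess rainfall: 13.120 − 3.405 = 9.715 in; P > Ia so Q > 0
Q: (8986/925)² ÷ (24736/925) = 20187049/5720200 in (≈ 3.529 in)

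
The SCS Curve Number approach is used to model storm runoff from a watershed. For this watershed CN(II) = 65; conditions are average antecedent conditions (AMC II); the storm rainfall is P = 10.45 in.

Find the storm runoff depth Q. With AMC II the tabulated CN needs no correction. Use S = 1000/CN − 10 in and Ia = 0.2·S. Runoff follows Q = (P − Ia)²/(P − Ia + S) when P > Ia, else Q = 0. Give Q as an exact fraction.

CN(II) = 65; AMC II needs no correction.
Max retention: S = 1000/65 − 10 = 70/13 in (≈ 5.385 in)
Ia = 0.2·(70/13) = 14/13 in ≈ 1.077 in
Since P=10.450 > Ia=1.077: effective rainfall P−Ia = 2437/260 in
Q: (2437/260)² ÷ (3837/260) = 5938969/997620 in (≈ 5.953 in)

Q = 5938969/997620 in ≈ 5.953 in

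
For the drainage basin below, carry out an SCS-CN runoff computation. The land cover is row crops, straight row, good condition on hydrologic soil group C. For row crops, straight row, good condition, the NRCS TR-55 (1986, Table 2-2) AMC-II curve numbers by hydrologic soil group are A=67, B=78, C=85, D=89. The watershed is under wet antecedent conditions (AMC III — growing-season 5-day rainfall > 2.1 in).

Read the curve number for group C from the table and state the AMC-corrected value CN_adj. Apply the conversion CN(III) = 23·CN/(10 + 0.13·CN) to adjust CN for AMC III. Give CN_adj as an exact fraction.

CN_adj = 39100/421 ≈ 92.874

NRCS table: row crops, straight row, good condition, soil group C → CN(II) = 85
CN(III) from CN(II)=85: (23·85)/(10 + 0.13·85) = 39100/421 ≈ 92.874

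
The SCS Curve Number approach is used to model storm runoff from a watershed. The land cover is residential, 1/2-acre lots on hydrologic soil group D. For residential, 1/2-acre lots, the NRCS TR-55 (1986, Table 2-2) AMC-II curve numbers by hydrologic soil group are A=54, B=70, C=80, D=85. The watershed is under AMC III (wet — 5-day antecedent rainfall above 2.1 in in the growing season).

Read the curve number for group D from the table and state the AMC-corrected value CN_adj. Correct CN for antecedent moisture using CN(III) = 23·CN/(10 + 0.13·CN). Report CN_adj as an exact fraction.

CN_adj = 39100/421 ≈ 92.874

NRCS table: residential, 1/2-acre lots, soil group D → CN(II) = 85
CN(III) from CN(II)=85: (23·85)/(10 + 0.13·85) = 39100/421 ≈ 92.874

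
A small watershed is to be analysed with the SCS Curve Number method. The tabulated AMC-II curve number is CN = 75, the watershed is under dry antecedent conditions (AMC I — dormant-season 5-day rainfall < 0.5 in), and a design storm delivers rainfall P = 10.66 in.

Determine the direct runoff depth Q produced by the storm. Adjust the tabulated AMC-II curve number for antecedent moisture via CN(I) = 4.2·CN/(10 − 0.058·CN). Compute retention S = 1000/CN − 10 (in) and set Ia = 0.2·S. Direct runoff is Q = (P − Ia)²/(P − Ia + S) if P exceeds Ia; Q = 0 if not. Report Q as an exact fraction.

Q = 816759241/168773850 in ≈ 4.839 in

Adjust CN=75 to AMC I: 4.2·75/(10 − 0.058·75) → 315 ÷ (113/20) = 6300/113 ≈ 55.752
Retention S: 1000/CN − 10 with CN=55.752 → S = 500/63 ≈ 7.937 in
Initial abstraction Ia = S/5 = (500/63)/5 = 100/63 ≈ 1.587 in
Excess rainfall: 10.660 − 1.587 = 9.073 in; P > Ia so Q > 0
Q: (28579/3150)² ÷ (53579/3150) = 816759241/168773850 in (≈ 4.839 in)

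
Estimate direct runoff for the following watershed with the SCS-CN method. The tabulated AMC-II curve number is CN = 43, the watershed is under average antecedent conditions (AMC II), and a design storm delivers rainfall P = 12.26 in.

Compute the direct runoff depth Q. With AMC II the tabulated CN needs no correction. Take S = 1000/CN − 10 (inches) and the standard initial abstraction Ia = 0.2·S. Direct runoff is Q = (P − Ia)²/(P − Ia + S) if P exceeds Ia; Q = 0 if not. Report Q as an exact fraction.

Q = 426794281/105691850 in ≈ 4.038 in

AMC II — tabulated CN = 43 applies directly.
S = 1000/43 − 10 = 570/43 in ≈ 13.256 in
Ia = 0.2S: 0.2·13.256 = 2.651 in (exactly 114/43)
Since P=12.260 > Ia=2.651: effective rainfall P−Ia = 20659/2150 in
Q: (20659/2150)² ÷ (49159/2150) = 426794281/105691850 in (≈ 4.038 in)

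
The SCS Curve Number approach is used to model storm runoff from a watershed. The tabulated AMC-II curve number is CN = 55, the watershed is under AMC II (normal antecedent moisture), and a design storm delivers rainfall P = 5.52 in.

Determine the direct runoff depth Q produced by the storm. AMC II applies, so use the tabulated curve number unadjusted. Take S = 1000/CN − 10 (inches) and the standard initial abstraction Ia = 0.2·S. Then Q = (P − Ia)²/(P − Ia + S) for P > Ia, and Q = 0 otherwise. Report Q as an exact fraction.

AMC II — tabulated CN = 55 applies directly.
Retention S: 1000/CN − 10 with CN=55.000 → S = 90/11 ≈ 8.182 in
Ia = 0.2S: 0.2·8.182 = 1.636 in (exactly 18/11)
Excess rainfall: 5.520 − 1.636 = 3.884 in; P > Ia so Q > 0
Runoff Q = (P−Ia)²/(P−Ia+S) = (3.884)²/(3.884+8.182) = 190104/152075 ≈ 1.250 in

Q = 190104/152075 in ≈ 1.250 in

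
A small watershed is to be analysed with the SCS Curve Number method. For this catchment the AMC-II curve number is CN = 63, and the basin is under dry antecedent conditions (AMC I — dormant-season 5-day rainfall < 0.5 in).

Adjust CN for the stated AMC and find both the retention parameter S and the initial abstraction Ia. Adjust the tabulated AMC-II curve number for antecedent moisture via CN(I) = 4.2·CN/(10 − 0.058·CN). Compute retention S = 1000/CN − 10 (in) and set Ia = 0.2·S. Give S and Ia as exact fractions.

S = 18500/1323 in ≈ 13.983 in; Ia = 3700/1323 in ≈ 2.797 in

CN(I) from CN(II)=63: (4.2·63)/(10 − 0.058·63) = 132300/3173 ≈ 41.696
Max retention: S = 1000/(132300/3173) − 10 = 18500/1323 in (≈ 13.983 in)
Ia = 0.2S: 0.2·13.983 = 2.797 in (exactly 3700/1323)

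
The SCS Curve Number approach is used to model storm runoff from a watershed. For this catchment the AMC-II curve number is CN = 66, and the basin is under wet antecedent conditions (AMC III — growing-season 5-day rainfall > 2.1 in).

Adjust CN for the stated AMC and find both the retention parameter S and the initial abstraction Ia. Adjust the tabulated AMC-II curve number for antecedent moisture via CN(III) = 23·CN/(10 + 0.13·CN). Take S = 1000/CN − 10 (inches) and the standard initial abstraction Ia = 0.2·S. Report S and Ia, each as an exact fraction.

Adjust CN=66 to AMC III: 23·66/(10 + 0.13·66) → 1518 ÷ (929/50) = 75900/929 ≈ 81.701
Retention S: 1000/CN − 10 with CN=81.701 → S = 1700/759 ≈ 2.240 in
Ia = 0.2S: 0.2·2.240 = 0.448 in (exactly 340/759)

S = 1700/759 in ≈ 2.240 in; Ia = 340/759 in ≈ 0.448 in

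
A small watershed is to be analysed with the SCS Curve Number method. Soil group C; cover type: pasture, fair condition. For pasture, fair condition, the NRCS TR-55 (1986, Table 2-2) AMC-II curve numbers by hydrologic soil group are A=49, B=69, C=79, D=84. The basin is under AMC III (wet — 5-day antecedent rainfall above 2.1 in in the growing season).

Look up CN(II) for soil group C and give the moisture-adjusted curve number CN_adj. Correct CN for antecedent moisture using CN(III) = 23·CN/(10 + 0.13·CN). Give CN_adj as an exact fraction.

NRCS table: pasture, fair condition, soil group C → CN(II) = 79
Wet (AMC III): CN(III) = 23·79/(10 + 0.13·79) = 1817/(2027/100) = 181700/2027 ≈ 89.640

CN_adj = 181700/2027 ≈ 89.640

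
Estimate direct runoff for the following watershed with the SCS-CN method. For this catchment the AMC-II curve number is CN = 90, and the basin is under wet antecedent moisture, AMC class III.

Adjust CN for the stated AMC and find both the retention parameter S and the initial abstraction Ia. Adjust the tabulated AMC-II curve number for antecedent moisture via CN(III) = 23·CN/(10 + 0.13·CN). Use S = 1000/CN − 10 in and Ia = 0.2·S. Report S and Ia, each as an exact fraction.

Adjust CN=90 to AMC III: 23·90/(10 + 0.13·90) → 2070 ÷ (217/10) = 20700/217 ≈ 95.392
Retention S: 1000/CN − 10 with CN=95.392 → S = 100/207 ≈ 0.483 in
Ia = 0.2S: 0.2·0.483 = 0.097 in (exactly 20/207)

S = 100/207 in ≈ 0.483 in; Ia = 20/207 in ≈ 0.097 in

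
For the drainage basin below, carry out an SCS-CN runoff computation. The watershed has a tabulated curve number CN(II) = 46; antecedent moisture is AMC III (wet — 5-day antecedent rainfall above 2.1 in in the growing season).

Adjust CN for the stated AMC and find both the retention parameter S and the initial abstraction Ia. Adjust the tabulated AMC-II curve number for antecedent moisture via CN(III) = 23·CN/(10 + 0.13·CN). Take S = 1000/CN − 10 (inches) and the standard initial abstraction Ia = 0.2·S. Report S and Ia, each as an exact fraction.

CN(III) from CN(II)=46: (23·46)/(10 + 0.13·46) = 52900/799 ≈ 66.208
Max retention: S = 1000/(52900/799) − 10 = 2700/529 in (≈ 5.104 in)
Initial abstraction Ia = S/5 = (2700/529)/5 = 540/529 ≈ 1.021 in

S = 2700/529 in ≈ 5.104 in; Ia = 540/529 in ≈ 1.021 in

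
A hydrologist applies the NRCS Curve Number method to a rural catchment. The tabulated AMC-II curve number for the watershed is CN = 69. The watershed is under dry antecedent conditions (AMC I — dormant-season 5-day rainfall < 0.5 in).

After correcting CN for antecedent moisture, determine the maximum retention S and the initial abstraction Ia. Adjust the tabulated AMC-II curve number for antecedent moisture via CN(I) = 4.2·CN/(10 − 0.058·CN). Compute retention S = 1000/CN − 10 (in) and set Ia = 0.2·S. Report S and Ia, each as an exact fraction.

S = 15500/1449 in ≈ 10.697 in; Ia = 3100/1449 in ≈ 2.139 in

CN(I) from CN(II)=69: (4.2·69)/(10 − 0.058·69) = 144900/2999 ≈ 48.316
S = 1000/(144900/2999) − 10 = 15500/1449 in ≈ 10.697 in
Initial abstraction Ia = S/5 = (15500/1449)/5 = 3100/1449 ≈ 2.139 in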